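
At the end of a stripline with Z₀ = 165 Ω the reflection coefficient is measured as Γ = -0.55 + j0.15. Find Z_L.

Z_L ≈ 45.9 + j20.4 Ω

Z_L = Z_0·(1 + Γ)/(1 − Γ) = 165·(0.45 + j0.15)/(1.55 − j0.15)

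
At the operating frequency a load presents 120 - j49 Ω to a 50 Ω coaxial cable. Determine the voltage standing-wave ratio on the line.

VSWR ≈ 2.87

Γ = (Z_L − Z_0)/(Z_L + Z_0) = (70 − j49)/(170 − j49)
|Γ| = 85.4/177 = 0.483
VSWR = (1 + |Γ|)/(1 − |Γ|) = 1.48/0.517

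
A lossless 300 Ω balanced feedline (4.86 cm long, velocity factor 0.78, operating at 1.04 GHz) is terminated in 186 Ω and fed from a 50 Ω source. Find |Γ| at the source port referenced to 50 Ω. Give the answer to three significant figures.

λ = v/f = 0.78·c / 1.04 GHz = 0.225 m
βl = 2π·l/λ = 2π × 0.216 = 77.8°
tan(βl) = 4.61
Z_in = Z_0·(Z_L + jZ_0·tanβl)/(Z_0 + jZ_L·tanβl) = 451 + j92.9 Ω
Γ_s = (Z_in − Z_s)/(Z_in + Z_s) = (401 + j92.9)/(501 + j92.9), |Γ_s| = 0.808

|Γ| ≈ 0.808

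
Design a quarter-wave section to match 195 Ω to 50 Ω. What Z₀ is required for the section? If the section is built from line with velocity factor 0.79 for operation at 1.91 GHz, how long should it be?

Z_qwt ≈ 98.7 Ω; length ≈ 3.1 cm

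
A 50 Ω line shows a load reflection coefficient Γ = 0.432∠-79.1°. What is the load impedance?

Z_L ≈ 39.7 − j41.5 Ω

Z_L = Z_0·(1 + Γ)/(1 − Γ) = 50·(1.08 − j0.424)/(0.918 + j0.424)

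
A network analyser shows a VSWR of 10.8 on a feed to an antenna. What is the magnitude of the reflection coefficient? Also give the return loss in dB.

|Γ| ≈ 0.831; return loss ≈ 1.61 dB

|Γ| = (S − 1)/(S + 1) = (10.8 − 1)/(10.8 + 1) = 9.8/11.8
RL = −20·log₁₀|Γ| = −20·log₁₀(0.831)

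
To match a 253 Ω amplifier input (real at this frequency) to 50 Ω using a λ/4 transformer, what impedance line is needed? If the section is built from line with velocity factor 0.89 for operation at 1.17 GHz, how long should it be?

Z_qwt ≈ 112 Ω; length ≈ 5.71 cm

Z_qwt = √(Z_0·R_L) = √(50 × 253) = √12650
λ = 0.89·c/f = 0.228 m, so l = λ/4 = 0.0571 m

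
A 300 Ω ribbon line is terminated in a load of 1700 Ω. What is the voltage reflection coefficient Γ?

Γ = 0.7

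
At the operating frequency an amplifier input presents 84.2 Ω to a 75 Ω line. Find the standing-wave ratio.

VSWR ≈ 1.12

Γ = (84.2 − 75)/(84.2 + 75) = 0.0578
VSWR = (1 + 0.0578)/(1 − 0.0578)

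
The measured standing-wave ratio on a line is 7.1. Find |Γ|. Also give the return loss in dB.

|Γ| ≈ 0.753; return loss ≈ 2.46 dB

|Γ| = (S − 1)/(S + 1) = (7.1 − 1)/(7.1 + 1) = 6.1/8.1
RL = −20·log₁₀|Γ| = −20·log₁₀(0.753)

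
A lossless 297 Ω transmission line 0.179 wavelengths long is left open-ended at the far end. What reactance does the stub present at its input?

X_in ≈ -142 Ω (capacitive)

βl = 2π × 0.179 = 64.4°
tan(βl) = 2.09
For an open-ended stub, Z_in = −jZ_0·cot(βl) = −jZ_0/tan(βl)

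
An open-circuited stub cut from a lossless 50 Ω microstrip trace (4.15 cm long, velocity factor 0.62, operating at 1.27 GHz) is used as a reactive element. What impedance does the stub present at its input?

λ = v/f = 0.62·c / 1.27 GHz = 0.146 m
βl = 2π·l/λ = 2π × 0.283 = 102°
tan(βl) = -4.7
For an open-circuited stub, Z_in = −jZ_0·cot(βl) = −jZ_0/tan(βl)

Z_in ≈ +j10.6 Ω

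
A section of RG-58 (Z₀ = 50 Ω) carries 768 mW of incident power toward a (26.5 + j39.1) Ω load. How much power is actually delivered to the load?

P_delivered ≈ 551 mW

|Γ| = |(-23.5 + j39.1)/(76.5 + j39.1)| = 0.531
|Γ|² = 0.282
P_refl = |Γ|²·P_inc = 217 mW, P_del = (1 − |Γ|²)·P_inc = 551 mW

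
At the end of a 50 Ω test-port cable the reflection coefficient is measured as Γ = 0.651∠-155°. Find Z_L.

Z_L ≈ 11.1 − j10.6 Ω

Z_L = Z_0·(1 + Γ)/(1 − Γ) = 50·(0.41 − j0.275)/(1.59 + j0.275)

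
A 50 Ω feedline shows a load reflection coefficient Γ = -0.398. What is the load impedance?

Z_L = Z_0·(1 + Γ)/(1 − Γ) = 50·(0.602)/(1.4)

Z_L ≈ 21.5 Ω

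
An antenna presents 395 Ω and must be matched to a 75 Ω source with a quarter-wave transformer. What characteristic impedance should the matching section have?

Z_qwt ≈ 172 Ω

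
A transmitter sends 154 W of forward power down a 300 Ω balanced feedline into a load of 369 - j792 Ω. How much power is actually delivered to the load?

P_delivered ≈ 63.4 W

|Γ| = |(69 − j792)/(669 − j792)| = 0.767
|Γ|² = 0.588
P_refl = |Γ|²·P_inc = 90.6 W, P_del = (1 − |Γ|²)·P_inc = 63.4 W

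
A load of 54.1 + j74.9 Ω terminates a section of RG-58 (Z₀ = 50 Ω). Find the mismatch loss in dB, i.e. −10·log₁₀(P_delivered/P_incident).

Γ = (4.1 + j74.9)/(104.1 + j74.9), |Γ| = 0.585
|Γ|² = 0.342, so P_del/P_inc = 1 − |Γ|² = 0.658
ML = −10·log₁₀(1 − |Γ|²)

mismatch loss ≈ 1.82 dB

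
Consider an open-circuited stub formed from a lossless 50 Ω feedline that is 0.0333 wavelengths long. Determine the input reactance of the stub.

βl = 2π × 0.0333 = 12°
tan(βl) = 0.212
For an open-circuited stub, Z_in = −jZ_0·cot(βl) = −jZ_0/tan(βl)

X_in ≈ -235 Ω (capacitive)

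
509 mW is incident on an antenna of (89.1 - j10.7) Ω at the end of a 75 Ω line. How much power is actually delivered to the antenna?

|Γ| = |(14.1 − j10.7)/(164.1 − j10.7)| = 0.108
|Γ|² = 0.0116
P_refl = |Γ|²·P_inc = 5.9 mW, P_del = (1 − |Γ|²)·P_inc = 503 mW

P_delivered ≈ 503 mW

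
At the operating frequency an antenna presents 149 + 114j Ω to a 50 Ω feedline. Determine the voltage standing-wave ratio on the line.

Γ = (Z_L − Z_0)/(Z_L + Z_0) = (99 + j114)/(199 + j114)
|Γ| = 151/229 = 0.658
VSWR = (1 + |Γ|)/(1 − |Γ|) = 1.66/0.342

VSWR ≈ 4.85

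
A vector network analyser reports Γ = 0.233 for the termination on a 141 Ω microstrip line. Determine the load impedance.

Z_L ≈ 227 Ω

Z_L = Z_0·(1 + Γ)/(1 − Γ) = 141·(1.23)/(0.767)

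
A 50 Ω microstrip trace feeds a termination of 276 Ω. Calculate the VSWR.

VSWR ≈ 5.52

Γ = (276 − 50)/(276 + 50) = 0.693
VSWR = (1 + 0.693)/(1 − 0.693)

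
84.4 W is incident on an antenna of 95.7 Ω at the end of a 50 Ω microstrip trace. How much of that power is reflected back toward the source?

Γ = (95.7 − 50)/(95.7 + 50) = 0.314
|Γ|² = 0.0984
P_refl = |Γ|²·P_inc = 8.3 W, P_del = (1 − |Γ|²)·P_inc = 76.1 W

P_reflected ≈ 8.3 W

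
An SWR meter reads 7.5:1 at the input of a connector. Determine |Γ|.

|Γ| ≈ 0.765

|Γ| = (S − 1)/(S + 1) = (7.5 − 1)/(7.5 + 1) = 6.5/8.5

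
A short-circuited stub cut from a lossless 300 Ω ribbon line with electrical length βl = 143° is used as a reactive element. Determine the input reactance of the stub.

tan(βl) = -0.754
For a short-circuited stub, Z_in = jZ_0·tan(βl)

X_in ≈ -226 Ω (capacitive)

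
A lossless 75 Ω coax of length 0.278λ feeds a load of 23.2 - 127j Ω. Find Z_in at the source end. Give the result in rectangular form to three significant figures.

Z_in ≈ 10 + j62.3 Ω

βl = 2π × 0.278 = 100°
tan(βl) = tan(100°) = -5.63
Z_in = Z_0·(Z_L + jZ_0·tanβl)/(Z_0 + jZ_L·tanβl)
     = 75·(23.2 − j549)/(-639 − j131)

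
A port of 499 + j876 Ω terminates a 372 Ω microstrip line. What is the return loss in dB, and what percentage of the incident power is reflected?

Γ = (127 + j876)/(871 + j876), |Γ| = 0.717
RL = −20·log₁₀(0.717) = 2.9 dB
P_refl/P_inc = |Γ|² = 0.513

RL ≈ 2.9 dB; 51.3% of incident power reflected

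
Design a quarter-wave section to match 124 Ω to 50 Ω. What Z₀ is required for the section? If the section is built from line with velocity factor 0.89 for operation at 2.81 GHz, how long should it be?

Z_qwt ≈ 78.7 Ω; length ≈ 2.38 cm

Z_qwt = √(Z_0·R_L) = √(50 × 124) = √6200
λ = 0.89·c/f = 0.095 m, so l = λ/4 = 0.0238 m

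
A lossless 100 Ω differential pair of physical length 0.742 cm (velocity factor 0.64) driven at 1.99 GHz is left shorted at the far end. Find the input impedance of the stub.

λ = v/f = 0.64·c / 1.99 GHz = 0.0965 m
βl = 2π·l/λ = 2π × 0.0769 = 27.7°
tan(βl) = 0.525
For a shorted stub, Z_in = jZ_0·tan(βl)

Z_in ≈ +j52.5 Ω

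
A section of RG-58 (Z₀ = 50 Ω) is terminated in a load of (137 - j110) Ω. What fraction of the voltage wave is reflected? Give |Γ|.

|Γ| ≈ 0.646

Γ = (Z_L − Z_0)/(Z_L + Z_0) = (87 − j110)/(187 − j110)
|Γ| = 140/217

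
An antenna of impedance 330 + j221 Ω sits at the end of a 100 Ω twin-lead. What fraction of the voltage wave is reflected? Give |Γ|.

Γ = (Z_L − Z_0)/(Z_L + Z_0) = (230 + j221)/(430 + j221)
|Γ| = 319/483

|Γ| ≈ 0.66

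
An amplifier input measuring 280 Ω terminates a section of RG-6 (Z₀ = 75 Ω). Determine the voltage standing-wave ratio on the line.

VSWR ≈ 3.73

Γ = (280 − 75)/(280 + 75) = 0.577
VSWR = (1 + 0.577)/(1 − 0.577)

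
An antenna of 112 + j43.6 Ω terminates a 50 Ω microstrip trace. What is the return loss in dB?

RL ≈ 6.9 dB

Γ = (62 + j43.6)/(162 + j43.6), |Γ| = 0.452
RL = −20·log₁₀|Γ| = −20·log₁₀(0.452)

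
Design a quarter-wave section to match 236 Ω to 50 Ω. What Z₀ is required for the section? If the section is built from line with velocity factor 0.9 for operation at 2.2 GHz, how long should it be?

Z_qwt ≈ 109 Ω; length ≈ 3.07 cm

Z_qwt = √(Z_0·R_L) = √(50 × 236) = √11800
λ = 0.9·c/f = 0.123 m, so l = λ/4 = 0.0307 m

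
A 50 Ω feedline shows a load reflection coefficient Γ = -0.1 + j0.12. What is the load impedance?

Z_L ≈ 39.8 + j9.8 Ω

Z_L = Z_0·(1 + Γ)/(1 − Γ) = 50·(0.9 + j0.12)/(1.1 − j0.12)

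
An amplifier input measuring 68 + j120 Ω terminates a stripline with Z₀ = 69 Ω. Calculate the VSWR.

Γ = (Z_L − Z_0)/(Z_L + Z_0) = (-1 + j120)/(137 + j120)
|Γ| = 120/182 = 0.659
VSWR = (1 + |Γ|)/(1 − |Γ|) = 1.66/0.341

VSWR ≈ 4.86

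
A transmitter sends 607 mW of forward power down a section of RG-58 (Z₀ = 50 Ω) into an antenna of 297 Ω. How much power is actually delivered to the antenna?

Γ = (297 − 50)/(297 + 50) = 0.712
|Γ|² = 0.507
P_refl = |Γ|²·P_inc = 308 mW, P_del = (1 − |Γ|²)·P_inc = 299 mW

P_delivered ≈ 299 mW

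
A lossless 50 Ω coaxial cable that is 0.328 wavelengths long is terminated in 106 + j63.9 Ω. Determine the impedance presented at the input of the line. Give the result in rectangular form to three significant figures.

βl = 2π × 0.328 = 118°
tan(βl) = tan(118°) = -1.87
Z_in = Z_0·(Z_L + jZ_0·tanβl)/(Z_0 + jZ_L·tanβl)
     = 50·(106 − j29.8)/(170 − j199)

Z_in ≈ 17.5 + j11.7 Ω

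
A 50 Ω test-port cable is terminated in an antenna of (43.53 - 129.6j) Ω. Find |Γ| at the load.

Γ = (Z_L − Z_0)/(Z_L + Z_0) = (-6.47 − j129.6)/(93.53 − j129.6)
|Γ| = 130/160

|Γ| ≈ 0.812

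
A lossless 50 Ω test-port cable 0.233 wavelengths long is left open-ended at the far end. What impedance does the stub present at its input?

Z_in ≈ −j5.36 Ω

βl = 2π × 0.233 = 83.9°
tan(βl) = 9.33
For an open-ended stub, Z_in = −jZ_0·cot(βl) = −jZ_0/tan(βl)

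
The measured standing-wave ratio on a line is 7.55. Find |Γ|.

|Γ| ≈ 0.766

|Γ| = (S − 1)/(S + 1) = (7.55 − 1)/(7.55 + 1) = 6.55/8.55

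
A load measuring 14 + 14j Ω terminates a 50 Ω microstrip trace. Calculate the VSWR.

VSWR ≈ 3.87

Γ = (Z_L − Z_0)/(Z_L + Z_0) = (-36 + j14)/(64 + j14)
|Γ| = 38.6/65.5 = 0.59
VSWR = (1 + |Γ|)/(1 − |Γ|) = 1.59/0.41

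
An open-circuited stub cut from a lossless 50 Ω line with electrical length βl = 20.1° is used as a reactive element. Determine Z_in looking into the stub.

Z_in ≈ −j137 Ω

tan(βl) = 0.366
For an open-circuited stub, Z_in = −jZ_0·cot(βl) = −jZ_0/tan(βl)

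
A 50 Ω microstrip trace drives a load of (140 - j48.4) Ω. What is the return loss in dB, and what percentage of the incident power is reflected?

RL ≈ 5.66 dB; 27.2% of incident power reflected

Γ = (90 − j48.4)/(190 − j48.4), |Γ| = 0.521
RL = −20·log₁₀(0.521) = 5.66 dB
P_refl/P_inc = |Γ|² = 0.272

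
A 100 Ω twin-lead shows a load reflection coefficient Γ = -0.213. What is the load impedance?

Z_L ≈ 64.9 Ω

Z_L = Z_0·(1 + Γ)/(1 − Γ) = 100·(0.787)/(1.21)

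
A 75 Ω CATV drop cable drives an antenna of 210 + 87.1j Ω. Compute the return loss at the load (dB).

Γ = (135 + j87.1)/(285 + j87.1), |Γ| = 0.539
RL = −20·log₁₀|Γ| = −20·log₁₀(0.539)

RL ≈ 5.37 dB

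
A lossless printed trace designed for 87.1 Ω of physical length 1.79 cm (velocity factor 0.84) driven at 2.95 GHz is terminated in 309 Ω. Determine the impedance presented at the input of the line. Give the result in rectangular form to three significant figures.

λ = v/f = 0.84·c / 2.95 GHz = 0.0854 m
βl = 2π·l/λ = 2π × 0.21 = 75.4°
tan(βl) = tan(75.4°) = 3.85
Z_in = Z_0·(Z_L + jZ_0·tanβl)/(Z_0 + jZ_L·tanβl)
     = 87.1·(309 + j335)/(87.1 + j1190)

Z_in ≈ 26.1 − j20.7 Ω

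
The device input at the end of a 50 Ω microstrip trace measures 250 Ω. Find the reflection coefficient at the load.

Γ = 0.667

Γ = (Z_L − Z_0)/(Z_L + Z_0) = (250 − 50)/(250 + 50) = 200/300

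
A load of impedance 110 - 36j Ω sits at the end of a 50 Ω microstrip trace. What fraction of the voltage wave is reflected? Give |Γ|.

|Γ| ≈ 0.427

Γ = (Z_L − Z_0)/(Z_L + Z_0) = (60 − j36)/(160 − j36)
|Γ| = 70/164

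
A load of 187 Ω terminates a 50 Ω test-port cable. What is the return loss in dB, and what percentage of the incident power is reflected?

Γ = (187 − 50)/(187 + 50) = 0.578
RL = −20·log₁₀(0.578) = 4.76 dB
P_refl/P_inc = |Γ|² = 0.334

RL ≈ 4.76 dB; 33.4% of incident power reflected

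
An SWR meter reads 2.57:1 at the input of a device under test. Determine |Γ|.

|Γ| = (S − 1)/(S + 1) = (2.57 − 1)/(2.57 + 1) = 1.57/3.57

|Γ| ≈ 0.44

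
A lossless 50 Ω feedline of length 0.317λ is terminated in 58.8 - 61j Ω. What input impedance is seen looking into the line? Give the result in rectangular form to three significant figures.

Z_in ≈ 35.7 + j45.8 Ω

βl = 2π × 0.317 = 114°
tan(βl) = tan(114°) = -2.23
Z_in = Z_0·(Z_L + jZ_0·tanβl)/(Z_0 + jZ_L·tanβl)
     = 50·(58.8 − j173)/(-86.2 − j131)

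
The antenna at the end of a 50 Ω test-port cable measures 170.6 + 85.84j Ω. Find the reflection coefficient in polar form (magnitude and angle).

Γ = (Z_L − Z_0)/(Z_L + Z_0) = (120.6 + j85.84)/(220.6 + j85.84)
|Γ| = 148/237 = 0.625

Γ ≈ 0.625 ∠ 14.2°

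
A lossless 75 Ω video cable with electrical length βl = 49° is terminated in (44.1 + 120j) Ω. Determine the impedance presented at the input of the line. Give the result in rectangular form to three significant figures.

tan(βl) = tan(49°) = 1.15
Z_in = Z_0·(Z_L + jZ_0·tanβl)/(Z_0 + jZ_L·tanβl)
     = 75·(44.1 + j206)/(-63 + j50.7)

Z_in ≈ 88 − j175 Ω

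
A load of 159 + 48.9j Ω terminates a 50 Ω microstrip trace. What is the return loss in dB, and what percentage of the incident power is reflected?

RL ≈ 5.09 dB; 31% of incident power reflected

Γ = (109 + j48.9)/(209 + j48.9), |Γ| = 0.557
RL = −20·log₁₀(0.557) = 5.09 dB
P_refl/P_inc = |Γ|² = 0.31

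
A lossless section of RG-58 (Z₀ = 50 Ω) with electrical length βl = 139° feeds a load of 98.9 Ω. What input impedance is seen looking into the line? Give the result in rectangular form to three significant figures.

tan(βl) = tan(139°) = -0.869
Z_in = Z_0·(Z_L + jZ_0·tanβl)/(Z_0 + jZ_L·tanβl)
     = 50·(98.9 − j43.5)/(50 − j86)

Z_in ≈ 43.9 + j32 Ω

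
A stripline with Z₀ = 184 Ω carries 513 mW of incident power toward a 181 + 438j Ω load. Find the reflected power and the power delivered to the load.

|Γ| = |(-3 + j438)/(365 + j438)| = 0.768
|Γ|² = 0.59
P_refl = |Γ|²·P_inc = 303 mW, P_del = (1 − |Γ|²)·P_inc = 210 mW

P_reflected ≈ 303 mW; P_delivered ≈ 210 mW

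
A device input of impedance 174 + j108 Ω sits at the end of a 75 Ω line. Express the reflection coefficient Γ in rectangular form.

Γ ≈ 0.493 + j0.22

Γ = (Z_L − Z_0)/(Z_L + Z_0) = (99 + j108)/(249 + j108)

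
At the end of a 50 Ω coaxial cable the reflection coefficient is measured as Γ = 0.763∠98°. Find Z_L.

Z_L = Z_0·(1 + Γ)/(1 − Γ) = 50·(0.894 + j0.756)/(1.11 − j0.756)

Z_L ≈ 11.6 + j42.1 Ω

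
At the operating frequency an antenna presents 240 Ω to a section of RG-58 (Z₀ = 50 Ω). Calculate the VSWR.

Γ = (240 − 50)/(240 + 50) = 0.655
VSWR = (1 + 0.655)/(1 − 0.655)

VSWR ≈ 4.8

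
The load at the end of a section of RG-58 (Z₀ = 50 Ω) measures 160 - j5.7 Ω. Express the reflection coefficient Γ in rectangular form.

Γ = (Z_L − Z_0)/(Z_L + Z_0) = (110 − j5.7)/(210 − j5.7)

Γ ≈ 0.524 − j0.0129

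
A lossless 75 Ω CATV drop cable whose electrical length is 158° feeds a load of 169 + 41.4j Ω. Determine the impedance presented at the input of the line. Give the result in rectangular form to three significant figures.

Z_in ≈ 84.6 + j72 Ω

tan(βl) = tan(158°) = -0.404
Z_in = Z_0·(Z_L + jZ_0·tanβl)/(Z_0 + jZ_L·tanβl)
     = 75·(169 + j11.1)/(91.7 − j68.3)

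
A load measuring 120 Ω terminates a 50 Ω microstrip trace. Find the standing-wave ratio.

For a purely resistive load, VSWR = R_L/Z_0 or Z_0/R_L (whichever > 1) = 120/50

VSWR ≈ 2.4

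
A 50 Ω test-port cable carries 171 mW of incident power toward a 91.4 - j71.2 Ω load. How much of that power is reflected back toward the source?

|Γ| = |(41.4 − j71.2)/(141.4 − j71.2)| = 0.52
|Γ|² = 0.271
P_refl = |Γ|²·P_inc = 46.3 mW, P_del = (1 − |Γ|²)·P_inc = 125 mW

P_reflected ≈ 46.3 mW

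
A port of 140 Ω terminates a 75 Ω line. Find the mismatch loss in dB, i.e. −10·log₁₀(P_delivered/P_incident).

Γ = (140 − 75)/(140 + 75) = 0.302
|Γ|² = 0.0914, so P_del/P_inc = 1 − |Γ|² = 0.909
ML = −10·log₁₀(1 − |Γ|²)

mismatch loss ≈ 0.416 dB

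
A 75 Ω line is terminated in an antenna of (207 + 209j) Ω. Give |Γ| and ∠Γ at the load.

Γ ≈ 0.704 ∠ 21.2°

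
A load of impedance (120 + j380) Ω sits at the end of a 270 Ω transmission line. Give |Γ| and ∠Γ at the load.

Γ ≈ 0.75 ∠ 67.3°

Γ = (Z_L − Z_0)/(Z_L + Z_0) = (-150 + j380)/(390 + j380)
|Γ| = 409/545 = 0.75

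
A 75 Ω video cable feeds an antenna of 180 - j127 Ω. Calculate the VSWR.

Γ = (Z_L − Z_0)/(Z_L + Z_0) = (105 − j127)/(255 − j127)
|Γ| = 165/285 = 0.578
VSWR = (1 + |Γ|)/(1 − |Γ|) = 1.58/0.422

VSWR ≈ 3.74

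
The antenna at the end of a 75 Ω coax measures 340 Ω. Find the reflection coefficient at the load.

Γ = 0.639

Γ = (Z_L − Z_0)/(Z_L + Z_0) = (340 − 75)/(340 + 75) = 265/415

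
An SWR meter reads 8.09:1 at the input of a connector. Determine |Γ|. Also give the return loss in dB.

|Γ| ≈ 0.78; return loss ≈ 2.16 dB

|Γ| = (S − 1)/(S + 1) = (8.09 − 1)/(8.09 + 1) = 7.09/9.09
RL = −20·log₁₀|Γ| = −20·log₁₀(0.78)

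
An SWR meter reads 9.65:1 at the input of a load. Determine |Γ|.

|Γ| = (S − 1)/(S + 1) = (9.65 − 1)/(9.65 + 1) = 8.65/10.7

|Γ| ≈ 0.812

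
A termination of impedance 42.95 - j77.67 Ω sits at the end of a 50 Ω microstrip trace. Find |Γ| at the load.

|Γ| ≈ 0.644

Γ = (Z_L − Z_0)/(Z_L + Z_0) = (-7.05 − j77.67)/(92.95 − j77.67)
|Γ| = 78/121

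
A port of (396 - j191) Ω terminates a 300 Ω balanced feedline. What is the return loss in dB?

Γ = (96 − j191)/(696 − j191), |Γ| = 0.296
RL = −20·log₁₀|Γ| = −20·log₁₀(0.296)

RL ≈ 10.6 dB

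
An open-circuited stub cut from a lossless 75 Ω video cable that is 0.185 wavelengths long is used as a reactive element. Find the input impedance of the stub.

Z_in ≈ −j32.5 Ω

βl = 2π × 0.185 = 66.6°
tan(βl) = 2.31
For an open-circuited stub, Z_in = −jZ_0·cot(βl) = −jZ_0/tan(βl)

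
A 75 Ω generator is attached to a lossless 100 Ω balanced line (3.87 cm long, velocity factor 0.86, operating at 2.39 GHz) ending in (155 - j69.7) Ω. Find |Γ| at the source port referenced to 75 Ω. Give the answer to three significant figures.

λ = v/f = 0.86·c / 2.39 GHz = 0.108 m
βl = 2π·l/λ = 2π × 0.358 = 129°
tan(βl) = -1.23
Z_in = Z_0·(Z_L + jZ_0·tanβl)/(Z_0 + jZ_L·tanβl) = 106 + j73.3 Ω
Γ_s = (Z_in − Z_s)/(Z_in + Z_s) = (31.4 + j73.3)/(181 + j73.3), |Γ_s| = 0.408

|Γ| ≈ 0.408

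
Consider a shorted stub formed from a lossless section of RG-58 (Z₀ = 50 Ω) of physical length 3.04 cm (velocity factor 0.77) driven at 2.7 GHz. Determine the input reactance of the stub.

λ = v/f = 0.77·c / 2.7 GHz = 0.0856 m
βl = 2π·l/λ = 2π × 0.355 = 128°
tan(βl) = -1.28
For a shorted stub, Z_in = jZ_0·tan(βl)

X_in ≈ -64.2 Ω (capacitive)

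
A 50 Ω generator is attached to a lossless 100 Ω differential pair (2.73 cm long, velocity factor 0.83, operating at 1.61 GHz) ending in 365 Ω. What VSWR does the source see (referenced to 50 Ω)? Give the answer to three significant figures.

VSWR ≈ 3.05

λ = v/f = 0.83·c / 1.61 GHz = 0.155 m
βl = 2π·l/λ = 2π × 0.177 = 63.5°
tan(βl) = 2.01
Z_in = Z_0·(Z_L + jZ_0·tanβl)/(Z_0 + jZ_L·tanβl) = 33.6 − j45.2 Ω
Γ_s = (Z_in − Z_s)/(Z_in + Z_s) = (-16.4 − j45.2)/(83.6 − j45.2), |Γ_s| = 0.506
VSWR = (1 + |Γ_s|)/(1 − |Γ_s|)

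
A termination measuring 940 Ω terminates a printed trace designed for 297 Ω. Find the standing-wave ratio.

VSWR ≈ 3.16

For a purely resistive load, VSWR = R_L/Z_0 or Z_0/R_L (whichever > 1) = 940/297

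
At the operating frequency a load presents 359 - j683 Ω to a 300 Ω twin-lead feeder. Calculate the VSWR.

Γ = (Z_L − Z_0)/(Z_L + Z_0) = (59 − j683)/(659 − j683)
|Γ| = 686/949 = 0.722
VSWR = (1 + |Γ|)/(1 − |Γ|) = 1.72/0.278

VSWR ≈ 6.2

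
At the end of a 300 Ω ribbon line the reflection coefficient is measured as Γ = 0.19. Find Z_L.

Z_L = Z_0·(1 + Γ)/(1 − Γ) = 300·(1.19)/(0.81)

Z_L ≈ 441 Ω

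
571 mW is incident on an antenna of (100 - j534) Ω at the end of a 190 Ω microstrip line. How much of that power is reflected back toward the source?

P_reflected ≈ 453 mW

|Γ| = |(-90 − j534)/(290 − j534)| = 0.891
|Γ|² = 0.794
P_refl = |Γ|²·P_inc = 453 mW, P_del = (1 − |Γ|²)·P_inc = 118 mW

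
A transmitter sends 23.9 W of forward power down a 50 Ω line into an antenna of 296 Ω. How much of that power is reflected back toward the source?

P_reflected ≈ 12.1 W

Γ = (296 − 50)/(296 + 50) = 0.711
|Γ|² = 0.505
P_refl = |Γ|²·P_inc = 12.1 W, P_del = (1 − |Γ|²)·P_inc = 11.8 W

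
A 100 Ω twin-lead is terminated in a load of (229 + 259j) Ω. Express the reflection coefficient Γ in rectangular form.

Γ ≈ 0.625 + j0.295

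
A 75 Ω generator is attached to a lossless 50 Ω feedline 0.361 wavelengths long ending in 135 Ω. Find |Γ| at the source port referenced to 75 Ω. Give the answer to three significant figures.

βl = 2π × 0.361 = 130°
tan(βl) = -1.19
Z_in = Z_0·(Z_L + jZ_0·tanβl)/(Z_0 + jZ_L·tanβl) = 28.8 + j33 Ω
Γ_s = (Z_in − Z_s)/(Z_in + Z_s) = (-46.2 + j33)/(104 + j33), |Γ_s| = 0.522

|Γ| ≈ 0.522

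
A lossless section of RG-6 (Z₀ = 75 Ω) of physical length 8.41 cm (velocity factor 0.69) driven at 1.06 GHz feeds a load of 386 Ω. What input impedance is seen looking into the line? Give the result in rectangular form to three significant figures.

Z_in ≈ 69.7 + j132 Ω

λ = v/f = 0.69·c / 1.06 GHz = 0.195 m
βl = 2π·l/λ = 2π × 0.431 = 155°
tan(βl) = tan(155°) = -0.466
Z_in = Z_0·(Z_L + jZ_0·tanβl)/(Z_0 + jZ_L·tanβl)
     = 75·(386 − j34.9)/(75 − j180)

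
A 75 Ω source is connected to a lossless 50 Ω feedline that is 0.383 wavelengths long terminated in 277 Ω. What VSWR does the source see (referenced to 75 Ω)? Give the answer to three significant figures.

VSWR ≈ 5.8

βl = 2π × 0.383 = 138°
tan(βl) = -0.904
Z_in = Z_0·(Z_L + jZ_0·tanβl)/(Z_0 + jZ_L·tanβl) = 19.3 + j51.4 Ω
Γ_s = (Z_in − Z_s)/(Z_in + Z_s) = (-55.7 + j51.4)/(94.3 + j51.4), |Γ_s| = 0.706
VSWR = (1 + |Γ_s|)/(1 − |Γ_s|)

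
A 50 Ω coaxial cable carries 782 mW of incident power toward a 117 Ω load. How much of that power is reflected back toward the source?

Γ = (117 − 50)/(117 + 50) = 0.401
|Γ|² = 0.161
P_refl = |Γ|²·P_inc = 126 mW, P_del = (1 − |Γ|²)·P_inc = 656 mW

P_reflected ≈ 126 mW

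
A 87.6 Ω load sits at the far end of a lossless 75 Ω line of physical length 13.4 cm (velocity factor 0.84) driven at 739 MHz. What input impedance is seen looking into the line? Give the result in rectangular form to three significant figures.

λ = v/f = 0.84·c / 739 MHz = 0.341 m
βl = 2π·l/λ = 2π × 0.393 = 141°
tan(βl) = tan(141°) = -0.796
Z_in = Z_0·(Z_L + jZ_0·tanβl)/(Z_0 + jZ_L·tanβl)
     = 75·(87.6 − j59.7)/(75 − j69.8)

Z_in ≈ 76.8 + j11.7 Ω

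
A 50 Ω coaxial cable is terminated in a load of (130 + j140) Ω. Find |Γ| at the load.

|Γ| ≈ 0.707

Γ = (Z_L − Z_0)/(Z_L + Z_0) = (80 + j140)/(180 + j140)
|Γ| = 161/228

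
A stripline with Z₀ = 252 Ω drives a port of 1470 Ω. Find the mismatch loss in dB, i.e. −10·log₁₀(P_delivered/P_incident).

Γ = (1470 − 252)/(1470 + 252) = 0.707
|Γ|² = 0.5, so P_del/P_inc = 1 − |Γ|² = 0.5
ML = −10·log₁₀(1 − |Γ|²)

mismatch loss ≈ 3.01 dB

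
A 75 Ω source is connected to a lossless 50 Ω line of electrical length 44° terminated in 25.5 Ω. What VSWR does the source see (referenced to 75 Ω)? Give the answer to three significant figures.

tan(βl) = 0.966
Z_in = Z_0·(Z_L + jZ_0·tanβl)/(Z_0 + jZ_L·tanβl) = 39.7 + j28.8 Ω
Γ_s = (Z_in − Z_s)/(Z_in + Z_s) = (-35.3 + j28.8)/(115 + j28.8), |Γ_s| = 0.385
VSWR = (1 + |Γ_s|)/(1 − |Γ_s|)

VSWR ≈ 2.25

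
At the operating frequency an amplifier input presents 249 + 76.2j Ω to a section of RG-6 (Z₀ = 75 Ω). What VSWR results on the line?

Γ = (Z_L − Z_0)/(Z_L + Z_0) = (174 + j76.2)/(324 + j76.2)
|Γ| = 190/333 = 0.571
VSWR = (1 + |Γ|)/(1 − |Γ|) = 1.57/0.429

VSWR ≈ 3.66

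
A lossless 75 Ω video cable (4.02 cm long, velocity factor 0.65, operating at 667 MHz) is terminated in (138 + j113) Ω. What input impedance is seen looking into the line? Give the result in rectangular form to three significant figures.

Z_in ≈ 62.6 − j86.3 Ω

λ = v/f = 0.65·c / 667 MHz = 0.292 m
βl = 2π·l/λ = 2π × 0.138 = 49.5°
tan(βl) = tan(49.5°) = 1.17
Z_in = Z_0·(Z_L + jZ_0·tanβl)/(Z_0 + jZ_L·tanβl)
     = 75·(138 + j201)/(-57.3 + j162)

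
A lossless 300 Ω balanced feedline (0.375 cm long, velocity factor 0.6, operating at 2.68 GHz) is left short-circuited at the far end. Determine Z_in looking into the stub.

λ = v/f = 0.6·c / 2.68 GHz = 0.0672 m
βl = 2π·l/λ = 2π × 0.0558 = 20.1°
tan(βl) = 0.366
For a short-circuited stub, Z_in = jZ_0·tan(βl)

Z_in ≈ +j110 Ω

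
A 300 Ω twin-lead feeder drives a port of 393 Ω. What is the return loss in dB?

Γ = (393 − 300)/(393 + 300) = 0.134
RL = −20·log₁₀|Γ| = −20·log₁₀(0.134)

RL ≈ 17.4 dB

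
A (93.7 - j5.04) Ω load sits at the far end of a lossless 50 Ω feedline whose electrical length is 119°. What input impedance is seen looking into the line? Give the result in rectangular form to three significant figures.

Z_in ≈ 32.9 + j19.7 Ω

tan(βl) = tan(119°) = -1.8
Z_in = Z_0·(Z_L + jZ_0·tanβl)/(Z_0 + jZ_L·tanβl)
     = 50·(93.7 − j95.2)/(40.9 − j169)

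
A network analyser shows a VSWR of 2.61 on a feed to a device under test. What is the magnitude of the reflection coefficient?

|Γ| ≈ 0.446

|Γ| = (S − 1)/(S + 1) = (2.61 − 1)/(2.61 + 1) = 1.61/3.61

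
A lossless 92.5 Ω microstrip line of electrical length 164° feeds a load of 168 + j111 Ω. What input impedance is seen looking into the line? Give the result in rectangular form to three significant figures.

tan(βl) = tan(164°) = -0.287
Z_in = Z_0·(Z_L + jZ_0·tanβl)/(Z_0 + jZ_L·tanβl)
     = 92.5·(168 + j84.5)/(124 − j48.2)

Z_in ≈ 87.5 + j96.8 Ω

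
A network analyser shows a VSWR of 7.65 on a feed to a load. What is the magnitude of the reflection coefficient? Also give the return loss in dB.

|Γ| = (S − 1)/(S + 1) = (7.65 − 1)/(7.65 + 1) = 6.65/8.65
RL = −20·log₁₀|Γ| = −20·log₁₀(0.769)

|Γ| ≈ 0.769; return loss ≈ 2.28 dB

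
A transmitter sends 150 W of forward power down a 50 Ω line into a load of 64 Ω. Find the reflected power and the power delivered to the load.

P_reflected ≈ 2.26 W; P_delivered ≈ 148 W

Γ = (64 − 50)/(64 + 50) = 0.123
|Γ|² = 0.0151
P_refl = |Γ|²·P_inc = 2.26 W, P_del = (1 − |Γ|²)·P_inc = 148 W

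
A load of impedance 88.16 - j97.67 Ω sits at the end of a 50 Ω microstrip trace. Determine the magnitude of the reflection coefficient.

Γ = (Z_L − Z_0)/(Z_L + Z_0) = (38.16 − j97.67)/(138.2 − j97.67)
|Γ| = 105/169

|Γ| ≈ 0.62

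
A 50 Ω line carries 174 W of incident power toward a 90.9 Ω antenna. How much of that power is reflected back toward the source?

P_reflected ≈ 14.7 W

Γ = (90.9 − 50)/(90.9 + 50) = 0.29
|Γ|² = 0.0843
P_refl = |Γ|²·P_inc = 14.7 W, P_del = (1 − |Γ|²)·P_inc = 159 W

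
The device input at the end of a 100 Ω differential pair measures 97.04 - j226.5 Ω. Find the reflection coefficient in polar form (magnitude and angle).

Γ ≈ 0.755 ∠ -41.8°

Γ = (Z_L − Z_0)/(Z_L + Z_0) = (-2.96 − j226.5)/(197 − j226.5)
|Γ| = 227/300 = 0.755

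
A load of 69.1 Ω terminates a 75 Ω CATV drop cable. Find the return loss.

Γ = (69.1 − 75)/(69.1 + 75) = -0.0409
RL = −20·log₁₀|Γ| = −20·log₁₀(0.0409)

RL ≈ 27.8 dB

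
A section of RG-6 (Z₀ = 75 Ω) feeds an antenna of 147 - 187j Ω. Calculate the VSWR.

Γ = (Z_L − Z_0)/(Z_L + Z_0) = (72 − j187)/(222 − j187)
|Γ| = 200/290 = 0.69
VSWR = (1 + |Γ|)/(1 − |Γ|) = 1.69/0.31

VSWR ≈ 5.46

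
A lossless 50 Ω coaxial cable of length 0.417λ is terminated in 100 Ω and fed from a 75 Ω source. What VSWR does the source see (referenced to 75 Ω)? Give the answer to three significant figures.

βl = 2π × 0.417 = 150°
tan(βl) = -0.575
Z_in = Z_0·(Z_L + jZ_0·tanβl)/(Z_0 + jZ_L·tanβl) = 57.3 + j37.1 Ω
Γ_s = (Z_in − Z_s)/(Z_in + Z_s) = (-17.7 + j37.1)/(132 + j37.1), |Γ_s| = 0.299
VSWR = (1 + |Γ_s|)/(1 − |Γ_s|)

VSWR ≈ 1.85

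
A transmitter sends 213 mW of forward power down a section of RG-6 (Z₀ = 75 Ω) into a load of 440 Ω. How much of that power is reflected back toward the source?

Γ = (440 − 75)/(440 + 75) = 0.709
|Γ|² = 0.502
P_refl = |Γ|²·P_inc = 107 mW, P_del = (1 − |Γ|²)·P_inc = 106 mW

P_reflected ≈ 107 mW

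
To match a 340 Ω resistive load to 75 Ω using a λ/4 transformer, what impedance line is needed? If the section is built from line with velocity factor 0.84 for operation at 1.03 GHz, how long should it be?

Z_qwt = √(Z_0·R_L) = √(75 × 340) = √25500
λ = 0.84·c/f = 0.245 m, so l = λ/4 = 0.0612 m

Z_qwt ≈ 160 Ω; length ≈ 6.12 cm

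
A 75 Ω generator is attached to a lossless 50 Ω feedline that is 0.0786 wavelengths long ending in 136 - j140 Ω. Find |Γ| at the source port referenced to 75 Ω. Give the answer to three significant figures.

βl = 2π × 0.0786 = 28.3°
tan(βl) = 0.538
Z_in = Z_0·(Z_L + jZ_0·tanβl)/(Z_0 + jZ_L·tanβl) = 20.8 − j57.2 Ω
Γ_s = (Z_in − Z_s)/(Z_in + Z_s) = (-54.2 − j57.2)/(95.8 − j57.2), |Γ_s| = 0.706

|Γ| ≈ 0.706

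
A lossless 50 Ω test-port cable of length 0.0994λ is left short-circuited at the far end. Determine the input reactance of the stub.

βl = 2π × 0.0994 = 35.8°
tan(βl) = 0.721
For a short-circuited stub, Z_in = jZ_0·tan(βl)

X_in ≈ 36 Ω (inductive)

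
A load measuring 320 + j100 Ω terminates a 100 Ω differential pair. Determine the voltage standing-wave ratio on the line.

VSWR ≈ 3.54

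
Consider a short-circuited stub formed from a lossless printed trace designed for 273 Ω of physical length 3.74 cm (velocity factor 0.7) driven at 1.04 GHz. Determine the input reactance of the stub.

X_in ≈ 633 Ω (inductive)

λ = v/f = 0.7·c / 1.04 GHz = 0.202 m
βl = 2π·l/λ = 2π × 0.185 = 66.7°
tan(βl) = 2.32
For a short-circuited stub, Z_in = jZ_0·tan(βl)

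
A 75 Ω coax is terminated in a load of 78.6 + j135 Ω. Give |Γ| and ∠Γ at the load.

Γ ≈ 0.66 ∠ 47.2°

Γ = (Z_L − Z_0)/(Z_L + Z_0) = (3.6 + j135)/(153.6 + j135)
|Γ| = 135/204 = 0.66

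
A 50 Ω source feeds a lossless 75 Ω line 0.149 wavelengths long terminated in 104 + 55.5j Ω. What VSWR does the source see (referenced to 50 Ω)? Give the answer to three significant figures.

VSWR ≈ 2.62

βl = 2π × 0.149 = 53.6°
tan(βl) = 1.36
Z_in = Z_0·(Z_L + jZ_0·tanβl)/(Z_0 + jZ_L·tanβl) = 83.4 − j55.4 Ω
Γ_s = (Z_in − Z_s)/(Z_in + Z_s) = (33.4 − j55.4)/(133 − j55.4), |Γ_s| = 0.448
VSWR = (1 + |Γ_s|)/(1 − |Γ_s|)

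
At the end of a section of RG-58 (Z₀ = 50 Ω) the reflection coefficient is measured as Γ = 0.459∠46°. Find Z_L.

Z_L ≈ 68.9 + j57.6 Ω

Z_L = Z_0·(1 + Γ)/(1 − Γ) = 50·(1.32 + j0.33)/(0.681 − j0.33)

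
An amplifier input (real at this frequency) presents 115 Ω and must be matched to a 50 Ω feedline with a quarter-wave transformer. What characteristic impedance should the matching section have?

Z_qwt ≈ 75.8 Ω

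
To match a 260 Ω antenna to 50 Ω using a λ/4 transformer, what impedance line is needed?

Z_qwt = √(Z_0·R_L) = √(50 × 260) = √13000

Z_qwt ≈ 114 Ω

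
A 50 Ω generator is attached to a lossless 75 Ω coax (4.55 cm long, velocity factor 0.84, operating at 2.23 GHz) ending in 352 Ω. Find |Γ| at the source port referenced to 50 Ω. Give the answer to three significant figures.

λ = v/f = 0.84·c / 2.23 GHz = 0.113 m
βl = 2π·l/λ = 2π × 0.403 = 145°
tan(βl) = -0.702
Z_in = Z_0·(Z_L + jZ_0·tanβl)/(Z_0 + jZ_L·tanβl) = 44.4 + j93.4 Ω
Γ_s = (Z_in − Z_s)/(Z_in + Z_s) = (-5.64 + j93.4)/(94.4 + j93.4), |Γ_s| = 0.705

|Γ| ≈ 0.705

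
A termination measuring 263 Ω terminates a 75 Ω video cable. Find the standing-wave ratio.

For a purely resistive load, VSWR = R_L/Z_0 or Z_0/R_L (whichever > 1) = 263/75

VSWR ≈ 3.51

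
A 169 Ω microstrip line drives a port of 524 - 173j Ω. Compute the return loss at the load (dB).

Γ = (355 − j173)/(693 − j173), |Γ| = 0.553
RL = −20·log₁₀|Γ| = −20·log₁₀(0.553)

RL ≈ 5.15 dB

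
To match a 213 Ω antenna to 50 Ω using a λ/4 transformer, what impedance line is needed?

Z_qwt = √(Z_0·R_L) = √(50 × 213) = √10650

Z_qwt ≈ 103 Ω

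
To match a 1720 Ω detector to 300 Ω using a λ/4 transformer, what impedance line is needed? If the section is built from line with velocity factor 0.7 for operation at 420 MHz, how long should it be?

Z_qwt ≈ 718 Ω; length ≈ 12.5 cm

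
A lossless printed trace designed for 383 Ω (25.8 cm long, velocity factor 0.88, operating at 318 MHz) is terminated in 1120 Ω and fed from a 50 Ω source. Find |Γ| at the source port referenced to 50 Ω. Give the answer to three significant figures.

λ = v/f = 0.88·c / 318 MHz = 0.83 m
βl = 2π·l/λ = 2π × 0.311 = 112°
tan(βl) = -2.49
Z_in = Z_0·(Z_L + jZ_0·tanβl)/(Z_0 + jZ_L·tanβl) = 149 + j133 Ω
Γ_s = (Z_in − Z_s)/(Z_in + Z_s) = (99.3 + j133)/(199 + j133), |Γ_s| = 0.693

|Γ| ≈ 0.693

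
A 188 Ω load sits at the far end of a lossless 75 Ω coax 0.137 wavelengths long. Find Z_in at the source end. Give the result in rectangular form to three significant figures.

βl = 2π × 0.137 = 49.3°
tan(βl) = tan(49.3°) = 1.16
Z_in = Z_0·(Z_L + jZ_0·tanβl)/(Z_0 + jZ_L·tanβl)
     = 75·(188 + j87.3)/(75 + j219)

Z_in ≈ 46.6 − j48.5 Ω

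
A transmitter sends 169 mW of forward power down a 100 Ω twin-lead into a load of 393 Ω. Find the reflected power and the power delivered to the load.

P_reflected ≈ 59.7 mW; P_delivered ≈ 109 mW

Γ = (393 − 100)/(393 + 100) = 0.594
|Γ|² = 0.353
P_refl = |Γ|²·P_inc = 59.7 mW, P_del = (1 − |Γ|²)·P_inc = 109 mW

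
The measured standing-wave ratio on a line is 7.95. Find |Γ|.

|Γ| ≈ 0.777

|Γ| = (S − 1)/(S + 1) = (7.95 − 1)/(7.95 + 1) = 6.95/8.95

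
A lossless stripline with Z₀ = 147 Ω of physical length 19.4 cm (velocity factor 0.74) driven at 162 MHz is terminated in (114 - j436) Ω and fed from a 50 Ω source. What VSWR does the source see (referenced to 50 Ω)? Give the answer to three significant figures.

VSWR ≈ 9.24

λ = v/f = 0.74·c / 162 MHz = 1.37 m
βl = 2π·l/λ = 2π × 0.142 = 51°
tan(βl) = 1.23
Z_in = Z_0·(Z_L + jZ_0·tanβl)/(Z_0 + jZ_L·tanβl) = 12.7 − j57.3 Ω
Γ_s = (Z_in − Z_s)/(Z_in + Z_s) = (-37.3 − j57.3)/(62.7 − j57.3), |Γ_s| = 0.805
VSWR = (1 + |Γ_s|)/(1 − |Γ_s|)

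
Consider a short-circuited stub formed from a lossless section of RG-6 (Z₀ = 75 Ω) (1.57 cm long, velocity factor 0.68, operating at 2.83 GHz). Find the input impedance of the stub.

Z_in ≈ +j366 Ω

λ = v/f = 0.68·c / 2.83 GHz = 0.0721 m
βl = 2π·l/λ = 2π × 0.218 = 78.4°
tan(βl) = 4.87
For a short-circuited stub, Z_in = jZ_0·tan(βl)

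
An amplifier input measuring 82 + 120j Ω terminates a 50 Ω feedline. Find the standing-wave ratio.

Γ = (Z_L − Z_0)/(Z_L + Z_0) = (32 + j120)/(132 + j120)
|Γ| = 124/178 = 0.696
VSWR = (1 + |Γ|)/(1 − |Γ|) = 1.7/0.304

VSWR ≈ 5.58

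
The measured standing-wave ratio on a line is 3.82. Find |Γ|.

|Γ| = (S − 1)/(S + 1) = (3.82 − 1)/(3.82 + 1) = 2.82/4.82

|Γ| ≈ 0.585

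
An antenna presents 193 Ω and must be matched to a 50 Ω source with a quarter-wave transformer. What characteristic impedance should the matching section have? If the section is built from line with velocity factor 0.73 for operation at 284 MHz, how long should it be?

Z_qwt = √(Z_0·R_L) = √(50 × 193) = √9650
λ = 0.73·c/f = 0.771 m, so l = λ/4 = 0.193 m

Z_qwt ≈ 98.2 Ω; length ≈ 19.3 cm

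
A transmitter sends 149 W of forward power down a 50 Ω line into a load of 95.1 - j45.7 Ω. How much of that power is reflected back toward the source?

|Γ| = |(45.1 − j45.7)/(145.1 − j45.7)| = 0.422
|Γ|² = 0.178
P_refl = |Γ|²·P_inc = 26.5 W, P_del = (1 − |Γ|²)·P_inc = 122 W

P_reflected ≈ 26.5 W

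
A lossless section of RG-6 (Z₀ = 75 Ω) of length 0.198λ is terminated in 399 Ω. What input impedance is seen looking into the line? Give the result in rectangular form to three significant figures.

Z_in ≈ 15.7 − j24.4 Ω

βl = 2π × 0.198 = 71.3°
tan(βl) = tan(71.3°) = 2.95
Z_in = Z_0·(Z_L + jZ_0·tanβl)/(Z_0 + jZ_L·tanβl)
     = 75·(399 + j221)/(75 + j1180)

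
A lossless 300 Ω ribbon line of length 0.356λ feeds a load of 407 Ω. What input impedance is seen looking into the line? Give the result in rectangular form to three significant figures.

Z_in ≈ 268 + j80.6 Ω

βl = 2π × 0.356 = 128°
tan(βl) = tan(128°) = -1.27
Z_in = Z_0·(Z_L + jZ_0·tanβl)/(Z_0 + jZ_L·tanβl)
     = 300·(407 − j382)/(300 − j518)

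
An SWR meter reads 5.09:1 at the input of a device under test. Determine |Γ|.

|Γ| ≈ 0.672

|Γ| = (S − 1)/(S + 1) = (5.09 − 1)/(5.09 + 1) = 4.09/6.09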